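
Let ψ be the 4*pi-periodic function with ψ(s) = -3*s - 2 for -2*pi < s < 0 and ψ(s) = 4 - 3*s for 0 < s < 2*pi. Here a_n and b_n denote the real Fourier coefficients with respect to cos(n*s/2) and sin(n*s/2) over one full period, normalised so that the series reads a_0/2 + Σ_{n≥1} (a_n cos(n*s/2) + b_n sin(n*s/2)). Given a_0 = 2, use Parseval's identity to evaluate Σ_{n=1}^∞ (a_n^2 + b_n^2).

-36*pi + 18 + 24*pi**2

Parseval: a_0^2/2 + Σ_{n≥1} (a_n^2+b_n^2) = (1/(2*pi)) ∫_{-2*pi}^{2*pi} ψ(s)^2 ds = -36*pi + 20 + 24*pi**2.
Subtract a_0^2/2 = 2: Σ (a_n^2+b_n^2) = -36*pi + 18 + 24*pi**2.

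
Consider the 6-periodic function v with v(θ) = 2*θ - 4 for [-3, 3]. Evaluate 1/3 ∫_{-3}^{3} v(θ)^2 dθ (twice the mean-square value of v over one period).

56

1/3 ∫_{-3}^{3} v(θ)^2 dθ = 1/3 · (168) = 56.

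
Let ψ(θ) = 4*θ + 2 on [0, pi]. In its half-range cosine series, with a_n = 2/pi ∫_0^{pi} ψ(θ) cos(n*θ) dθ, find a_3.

-16/(9*pi)

a_3 = 2/pi ∫_0^{pi} (4*θ + 2) cos(3*θ) dθ.
Integrating by parts (boundary term plus one more integral), an antiderivative of (4*θ + 2) cos(3*θ) is 4*θ*sin(3*θ)/3 + 2*sin(3*θ)/3 + 4*cos(3*θ)/9; evaluating from 0 to pi: ∫_{0}^{pi} (4*θ + 2) cos(3*θ) dθ = (-4/9) - (4/9) = -8/9.
Hence a_3 = (2/pi)·(-8/9) = -16/(9*pi).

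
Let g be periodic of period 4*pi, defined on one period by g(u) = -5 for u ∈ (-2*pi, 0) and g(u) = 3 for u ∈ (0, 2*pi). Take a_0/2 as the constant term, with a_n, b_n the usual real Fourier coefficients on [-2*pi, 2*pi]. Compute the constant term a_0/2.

-1

a_0 = (1/(2*pi)) ∫_{-2*pi}^{2*pi} g(u) du = (1/(2*pi)) · (-4*pi) = -2.
So the constant term a_0/2 = -1.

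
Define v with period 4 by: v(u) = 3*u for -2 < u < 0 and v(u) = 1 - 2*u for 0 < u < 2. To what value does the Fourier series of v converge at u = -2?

At u = -2 the one-sided limits are v(-2^-) = -3 and v(-2^+) = -6.
By Dirichlet's theorem the series converges to their average, [(-3) + (-6)]/2 = -9/2.

-9/2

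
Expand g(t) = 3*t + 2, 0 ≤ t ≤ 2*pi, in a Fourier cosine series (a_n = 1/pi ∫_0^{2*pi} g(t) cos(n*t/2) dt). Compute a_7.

a_7 = 1/pi ∫_0^{2*pi} (3*t + 2) cos(7*t/2) dt.
Integrating by parts (boundary term plus one more integral), an antiderivative of (3*t + 2) cos(7*t/2) is 6*t*sin(7*t/2)/7 + 4*sin(7*t/2)/7 + 12*cos(7*t/2)/49; evaluating from 0 to 2*pi: ∫_{0}^{2*pi} (3*t + 2) cos(7*t/2) dt = (-12/49) - (12/49) = -24/49.
Hence a_7 = (1/pi)·(-24/49) = -24/(49*pi).

-24/(49*pi)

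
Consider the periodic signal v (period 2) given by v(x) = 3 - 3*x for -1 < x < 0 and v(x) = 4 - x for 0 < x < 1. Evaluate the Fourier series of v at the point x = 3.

x = 3 differs from x = 1 by 1 full period(s), and the series is 2-periodic.
At x = 1 the one-sided limits are v(1^-) = 3 and v(1^+) = 6.
By Dirichlet's theorem the series converges to their average, [(3) + (6)]/2 = 9/2.

9/2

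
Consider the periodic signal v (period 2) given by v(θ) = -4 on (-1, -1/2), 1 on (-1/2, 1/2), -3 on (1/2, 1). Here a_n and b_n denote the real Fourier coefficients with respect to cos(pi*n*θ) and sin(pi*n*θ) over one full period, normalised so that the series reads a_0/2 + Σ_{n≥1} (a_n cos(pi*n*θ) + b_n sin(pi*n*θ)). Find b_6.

b_6 = ∫_{-1}^{1} v(θ) sin(6*pi*θ) dθ.
Split the integral at the breakpoints.
Directly, an antiderivative of (-4) sin(6*pi*θ) is 2*cos(6*pi*θ)/(3*pi); evaluating from -1 to -1/2: ∫_{-1}^{-1/2} (-4) sin(6*pi*θ) dθ = (-2/(3*pi)) - (2/(3*pi)) = -4/(3*pi).
Directly, an antiderivative of (1) sin(6*pi*θ) is -cos(6*pi*θ)/(6*pi); evaluating from -1/2 to 1/2: ∫_{-1/2}^{1/2} (1) sin(6*pi*θ) dθ = (1/(6*pi)) - (1/(6*pi)) = 0.
Directly, an antiderivative of (-3) sin(6*pi*θ) is cos(6*pi*θ)/(2*pi); evaluating from 1/2 to 1: ∫_{1/2}^{1} (-3) sin(6*pi*θ) dθ = (1/(2*pi)) - (-1/(2*pi)) = 1/pi.
Summing the pieces gives b_6 = -1/(3*pi).

-1/(3*pi)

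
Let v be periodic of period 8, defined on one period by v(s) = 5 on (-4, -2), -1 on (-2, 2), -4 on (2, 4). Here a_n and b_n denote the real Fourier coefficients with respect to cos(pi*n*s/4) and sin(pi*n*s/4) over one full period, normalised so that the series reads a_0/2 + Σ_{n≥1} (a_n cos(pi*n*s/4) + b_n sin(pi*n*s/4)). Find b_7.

b_7 = 1/4 ∫_{-4}^{4} v(s) sin(7*pi*s/4) ds.
Split the integral at the breakpoints.
Directly, an antiderivative of (5) sin(7*pi*s/4) is -20*cos(7*pi*s/4)/(7*pi); evaluating from -4 to -2: ∫_{-4}^{-2} (5) sin(7*pi*s/4) ds = (0) - (20/(7*pi)) = -20/(7*pi).
Directly, an antiderivative of (-1) sin(7*pi*s/4) is 4*cos(7*pi*s/4)/(7*pi); evaluating from -2 to 2: ∫_{-2}^{2} (-1) sin(7*pi*s/4) ds = (0) - (0) = 0.
Directly, an antiderivative of (-4) sin(7*pi*s/4) is 16*cos(7*pi*s/4)/(7*pi); evaluating from 2 to 4: ∫_{2}^{4} (-4) sin(7*pi*s/4) ds = (-16/(7*pi)) - (0) = -16/(7*pi).
Summing the pieces and multiplying by (1/4) gives b_7 = -9/(7*pi).

-9/(7*pi)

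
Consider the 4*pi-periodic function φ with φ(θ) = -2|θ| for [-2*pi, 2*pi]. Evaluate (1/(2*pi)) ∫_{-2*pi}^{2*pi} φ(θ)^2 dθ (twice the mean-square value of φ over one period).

(1/(2*pi)) ∫_{-2*pi}^{2*pi} φ(θ)^2 dθ = (1/(2*pi)) · (64*pi**3/3) = 32*pi**2/3.

32*pi**2/3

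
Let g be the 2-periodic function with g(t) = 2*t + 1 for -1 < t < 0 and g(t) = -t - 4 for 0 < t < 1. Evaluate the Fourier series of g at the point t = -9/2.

t = -9/2 differs from t = -1/2 by -2 full period(s), and the series is 2-periodic.
g is continuous at t = -1/2 with value 0, so the series converges to 0 there.

0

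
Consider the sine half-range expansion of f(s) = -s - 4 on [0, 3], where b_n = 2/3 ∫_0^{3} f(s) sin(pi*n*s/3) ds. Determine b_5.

-22/(5*pi)

b_5 = 2/3 ∫_0^{3} (-s - 4) sin(5*pi*s/3) ds.
Integrating by parts (boundary term plus one more integral), an antiderivative of (-s - 4) sin(5*pi*s/3) is 3*s*cos(5*pi*s/3)/(5*pi) - 9*sin(5*pi*s/3)/(25*pi**2) + 12*cos(5*pi*s/3)/(5*pi); evaluating from 0 to 3: ∫_{0}^{3} (-s - 4) sin(5*pi*s/3) ds = (-21/(5*pi)) - (12/(5*pi)) = -33/(5*pi).
Hence b_5 = (2/3)·(-33/(5*pi)) = -22/(5*pi).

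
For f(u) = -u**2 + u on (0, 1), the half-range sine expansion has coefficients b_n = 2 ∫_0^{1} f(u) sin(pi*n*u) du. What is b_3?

b_3 = 2 ∫_0^{1} (-u**2 + u) sin(3*pi*u) du.
Integrating by parts twice (tabular method), an antiderivative of (-u**2 + u) sin(3*pi*u) is u**2*cos(3*pi*u)/(3*pi) - 2*u*sin(3*pi*u)/(9*pi**2) - u*cos(3*pi*u)/(3*pi) + sin(3*pi*u)/(9*pi**2) - 2*cos(3*pi*u)/(27*pi**3); evaluating from 0 to 1: ∫_{0}^{1} (-u**2 + u) sin(3*pi*u) du = (2/(27*pi**3)) - (-2/(27*pi**3)) = 4/(27*pi**3).
Hence b_3 = 2·(4/(27*pi**3)) = 8/(27*pi**3).

8/(27*pi**3)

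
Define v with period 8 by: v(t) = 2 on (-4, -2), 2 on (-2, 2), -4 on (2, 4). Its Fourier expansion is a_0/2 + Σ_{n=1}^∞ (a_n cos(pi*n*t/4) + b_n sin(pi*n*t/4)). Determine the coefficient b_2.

6/pi

b_2 = 1/4 ∫_{-4}^{4} v(t) sin(pi*t/2) dt.
Split the integral at the breakpoints.
Directly, an antiderivative of (2) sin(pi*t/2) is -4*cos(pi*t/2)/pi; evaluating from -4 to -2: ∫_{-4}^{-2} (2) sin(pi*t/2) dt = (4/pi) - (-4/pi) = 8/pi.
Directly, an antiderivative of (2) sin(pi*t/2) is -4*cos(pi*t/2)/pi; evaluating from -2 to 2: ∫_{-2}^{2} (2) sin(pi*t/2) dt = (4/pi) - (4/pi) = 0.
Directly, an antiderivative of (-4) sin(pi*t/2) is 8*cos(pi*t/2)/pi; evaluating from 2 to 4: ∫_{2}^{4} (-4) sin(pi*t/2) dt = (8/pi) - (-8/pi) = 16/pi.
Summing the pieces and multiplying by (1/4) gives b_2 = 6/pi.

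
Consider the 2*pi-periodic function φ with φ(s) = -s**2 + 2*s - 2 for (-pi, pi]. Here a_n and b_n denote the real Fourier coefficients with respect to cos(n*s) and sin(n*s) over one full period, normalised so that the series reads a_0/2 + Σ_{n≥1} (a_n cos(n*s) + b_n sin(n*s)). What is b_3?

b_3 = 1/pi ∫_{-pi}^{pi} φ(s) sin(3*s) ds.
Integrating by parts twice (tabular method), an antiderivative of (-s**2 + 2*s - 2) sin(3*s) is s**2*cos(3*s)/3 - 2*s*sin(3*s)/9 - 2*s*cos(3*s)/3 + 2*sin(3*s)/9 + 16*cos(3*s)/27; evaluating from -pi to pi: ∫_{-pi}^{pi} (-s**2 + 2*s - 2) sin(3*s) ds = (-pi**2/3 - 16/27 + 2*pi/3) - (-pi**2/3 - 2*pi/3 - 16/27) = 4*pi/3.
Hence b_3 = (1/pi)·(4*pi/3) = 4/3.

4/3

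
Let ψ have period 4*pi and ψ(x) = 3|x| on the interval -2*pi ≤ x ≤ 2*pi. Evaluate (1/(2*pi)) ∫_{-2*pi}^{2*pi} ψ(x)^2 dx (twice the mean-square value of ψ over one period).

(1/(2*pi)) ∫_{-2*pi}^{2*pi} ψ(x)^2 dx = (1/(2*pi)) · (48*pi**3) = 24*pi**2.

24*pi**2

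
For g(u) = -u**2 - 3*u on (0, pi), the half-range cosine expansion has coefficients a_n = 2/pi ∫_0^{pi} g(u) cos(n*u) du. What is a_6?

a_6 = 2/pi ∫_0^{pi} (-u**2 - 3*u) cos(6*u) du.
Integrating by parts twice (tabular method), an antiderivative of (-u**2 - 3*u) cos(6*u) is -u**2*sin(6*u)/6 - u*sin(6*u)/2 - u*cos(6*u)/18 + sin(6*u)/108 - cos(6*u)/12; evaluating from 0 to pi: ∫_{0}^{pi} (-u**2 - 3*u) cos(6*u) du = (-pi/18 - 1/12) - (-1/12) = -pi/18.
Hence a_6 = (2/pi)·(-pi/18) = -1/9.

-1/9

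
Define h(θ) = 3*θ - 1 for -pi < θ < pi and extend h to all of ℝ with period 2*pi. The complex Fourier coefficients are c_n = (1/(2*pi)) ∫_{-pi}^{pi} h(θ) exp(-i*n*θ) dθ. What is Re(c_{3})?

0

Since h is real-valued, Re(c_{3}) = (1/(2*pi)) ∫_{-pi}^{pi} h(θ) cos(3*θ) dθ = a_{3}/2.
Integrating by parts (boundary term plus one more integral), an antiderivative of (3*θ - 1) cos(3*θ) is θ*sin(3*θ) - sin(3*θ)/3 + cos(3*θ)/3; evaluating from -pi to pi: ∫_{-pi}^{pi} (3*θ - 1) cos(3*θ) dθ = (-1/3) - (-1/3) = 0.
Hence Re(c_{3}) = (1/(2*pi))·(0) = 0.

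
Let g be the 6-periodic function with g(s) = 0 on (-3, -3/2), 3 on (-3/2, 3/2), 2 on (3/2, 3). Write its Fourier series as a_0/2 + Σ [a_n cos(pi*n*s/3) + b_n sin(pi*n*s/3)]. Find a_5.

4/(5*pi)

a_5 = 1/3 ∫_{-3}^{3} g(s) cos(5*pi*s/3) ds.
Split the integral at the breakpoints.
∫_{-3}^{-3/2} (0) cos(5*pi*s/3) ds = 0.
Directly, an antiderivative of (3) cos(5*pi*s/3) is 9*sin(5*pi*s/3)/(5*pi); evaluating from -3/2 to 3/2: ∫_{-3/2}^{3/2} (3) cos(5*pi*s/3) ds = (9/(5*pi)) - (-9/(5*pi)) = 18/(5*pi).
Directly, an antiderivative of (2) cos(5*pi*s/3) is 6*sin(5*pi*s/3)/(5*pi); evaluating from 3/2 to 3: ∫_{3/2}^{3} (2) cos(5*pi*s/3) ds = (0) - (6/(5*pi)) = -6/(5*pi).
Summing the pieces and multiplying by (1/3) gives a_5 = 4/(5*pi).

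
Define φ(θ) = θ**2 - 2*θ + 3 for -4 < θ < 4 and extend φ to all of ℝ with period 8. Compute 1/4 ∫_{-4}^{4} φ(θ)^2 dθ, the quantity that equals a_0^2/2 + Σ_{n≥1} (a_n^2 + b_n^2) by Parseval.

1/4 ∫_{-4}^{4} φ(θ)^2 dθ = 1/4 · (13624/15) = 3406/15.

3406/15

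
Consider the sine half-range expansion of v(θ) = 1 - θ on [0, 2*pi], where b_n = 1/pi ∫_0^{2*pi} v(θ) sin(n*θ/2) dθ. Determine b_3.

4*(1 - pi)/(3*pi)

b_3 = 1/pi ∫_0^{2*pi} (1 - θ) sin(3*θ/2) dθ.
Integrating by parts (boundary term plus one more integral), an antiderivative of (1 - θ) sin(3*θ/2) is 2*θ*cos(3*θ/2)/3 - 4*sin(3*θ/2)/9 - 2*cos(3*θ/2)/3; evaluating from 0 to 2*pi: ∫_{0}^{2*pi} (1 - θ) sin(3*θ/2) dθ = (2/3 - 4*pi/3) - (-2/3) = 4/3 - 4*pi/3.
Hence b_3 = (1/pi)·(4/3 - 4*pi/3) = 4*(1 - pi)/(3*pi).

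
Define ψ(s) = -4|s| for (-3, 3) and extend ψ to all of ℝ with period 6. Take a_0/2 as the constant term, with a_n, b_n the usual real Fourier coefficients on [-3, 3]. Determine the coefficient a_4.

0

a_4 = 1/3 ∫_{-3}^{3} ψ(s) cos(4*pi*s/3) ds.
ψ is even and cos(4*pi*s/3) is even, so the integrand is even and a_4 = 2/3 ∫_0^{3} ψ(s) cos(4*pi*s/3) ds.
Integrating by parts (boundary term plus one more integral), an antiderivative of (-4*s) cos(4*pi*s/3) is -3*s*sin(4*pi*s/3)/pi - 9*cos(4*pi*s/3)/(4*pi**2); evaluating from 0 to 3: ∫_{0}^{3} (-4*s) cos(4*pi*s/3) ds = (-9/(4*pi**2)) - (-9/(4*pi**2)) = 0.
Hence a_4 = (2/3)·(0) = 0.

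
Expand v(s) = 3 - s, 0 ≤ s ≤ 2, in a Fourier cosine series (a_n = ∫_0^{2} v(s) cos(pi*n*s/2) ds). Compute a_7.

a_7 = ∫_0^{2} (3 - s) cos(7*pi*s/2) ds.
Integrating by parts (boundary term plus one more integral), an antiderivative of (3 - s) cos(7*pi*s/2) is -2*s*sin(7*pi*s/2)/(7*pi) + 6*sin(7*pi*s/2)/(7*pi) - 4*cos(7*pi*s/2)/(49*pi**2); evaluating from 0 to 2: ∫_{0}^{2} (3 - s) cos(7*pi*s/2) ds = (4/(49*pi**2)) - (-4/(49*pi**2)) = 8/(49*pi**2).
Hence a_7 = 8/(49*pi**2).

8/(49*pi**2)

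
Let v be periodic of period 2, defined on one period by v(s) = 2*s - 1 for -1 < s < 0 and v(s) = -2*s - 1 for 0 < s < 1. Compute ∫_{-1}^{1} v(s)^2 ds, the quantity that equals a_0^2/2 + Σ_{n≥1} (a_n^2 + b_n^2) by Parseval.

26/3

∫_{-1}^{1} v(s)^2 ds = 26/3.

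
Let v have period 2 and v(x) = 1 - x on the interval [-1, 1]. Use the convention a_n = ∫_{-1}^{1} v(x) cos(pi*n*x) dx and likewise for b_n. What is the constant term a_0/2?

a_0 = ∫_{-1}^{1} v(x) dx = 2.
So the constant term a_0/2 = 1.

1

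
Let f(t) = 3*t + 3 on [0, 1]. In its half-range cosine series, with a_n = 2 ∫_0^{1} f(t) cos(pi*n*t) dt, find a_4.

a_4 = 2 ∫_0^{1} (3*t + 3) cos(4*pi*t) dt.
Integrating by parts (boundary term plus one more integral), an antiderivative of (3*t + 3) cos(4*pi*t) is 3*t*sin(4*pi*t)/(4*pi) + 3*sin(4*pi*t)/(4*pi) + 3*cos(4*pi*t)/(16*pi**2); evaluating from 0 to 1: ∫_{0}^{1} (3*t + 3) cos(4*pi*t) dt = (3/(16*pi**2)) - (3/(16*pi**2)) = 0.
Hence a_4 = 2·(0) = 0.

0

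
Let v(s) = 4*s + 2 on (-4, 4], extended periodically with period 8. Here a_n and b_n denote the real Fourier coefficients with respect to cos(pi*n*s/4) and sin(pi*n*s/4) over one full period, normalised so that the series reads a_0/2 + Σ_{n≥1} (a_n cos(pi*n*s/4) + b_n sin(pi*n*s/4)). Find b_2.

-16/pi

b_2 = 1/4 ∫_{-4}^{4} v(s) sin(pi*s/2) ds.
Integrating by parts (boundary term plus one more integral), an antiderivative of (4*s + 2) sin(pi*s/2) is -8*s*cos(pi*s/2)/pi + 16*sin(pi*s/2)/pi**2 - 4*cos(pi*s/2)/pi; evaluating from -4 to 4: ∫_{-4}^{4} (4*s + 2) sin(pi*s/2) ds = (-36/pi) - (28/pi) = -64/pi.
Hence b_2 = (1/4)·(-64/pi) = -16/pi.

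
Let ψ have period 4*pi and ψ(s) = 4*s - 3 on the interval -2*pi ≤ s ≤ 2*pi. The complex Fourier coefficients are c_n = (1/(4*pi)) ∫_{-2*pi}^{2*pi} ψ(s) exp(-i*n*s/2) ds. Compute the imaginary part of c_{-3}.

8/3

Since ψ is real-valued, Im(c_{-3}) = -(1/(4*pi)) ∫_{-2*pi}^{2*pi} ψ(s) sin(-3*s/2) ds = b_{3}/2.
Integrating by parts (boundary term plus one more integral), an antiderivative of (4*s - 3) sin(-3*s/2) is 8*s*cos(3*s/2)/3 - 16*sin(3*s/2)/9 - 2*cos(3*s/2); evaluating from -2*pi to 2*pi: ∫_{-2*pi}^{2*pi} (4*s - 3) sin(-3*s/2) ds = (2 - 16*pi/3) - (2 + 16*pi/3) = -32*pi/3.
Hence Im(c_{-3}) = (-1/(4*pi))·(-32*pi/3) = 8/3.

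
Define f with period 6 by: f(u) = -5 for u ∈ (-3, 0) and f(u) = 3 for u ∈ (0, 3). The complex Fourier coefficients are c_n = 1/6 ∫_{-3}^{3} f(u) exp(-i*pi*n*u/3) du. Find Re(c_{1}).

0

Since f is real-valued, Re(c_{1}) = 1/6 ∫_{-3}^{3} f(u) cos(pi*u/3) du = a_{1}/2.
Split the integral at the breakpoints.
Directly, an antiderivative of (-5) cos(pi*u/3) is -15*sin(pi*u/3)/pi; evaluating from -3 to 0: ∫_{-3}^{0} (-5) cos(pi*u/3) du = (0) - (0) = 0.
Directly, an antiderivative of (3) cos(pi*u/3) is 9*sin(pi*u/3)/pi; evaluating from 0 to 3: ∫_{0}^{3} (3) cos(pi*u/3) du = (0) - (0) = 0.
So ∫_{-3}^{3} f(u) cos(pi*u/3) du = 0.
Hence Re(c_{1}) = (1/6)·(0) = 0.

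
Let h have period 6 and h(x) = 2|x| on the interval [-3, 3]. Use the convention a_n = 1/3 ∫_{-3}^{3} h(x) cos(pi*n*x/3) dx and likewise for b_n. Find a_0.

a_0 = 1/3 ∫_{-3}^{3} h(x) dx = 1/3 · (18) = 6.

6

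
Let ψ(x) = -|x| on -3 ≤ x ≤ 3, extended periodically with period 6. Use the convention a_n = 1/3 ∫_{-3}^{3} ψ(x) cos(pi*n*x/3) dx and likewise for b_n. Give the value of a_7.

a_7 = 1/3 ∫_{-3}^{3} ψ(x) cos(7*pi*x/3) dx.
ψ is even and cos(7*pi*x/3) is even, so the integrand is even and a_7 = 2/3 ∫_0^{3} ψ(x) cos(7*pi*x/3) dx.
Integrating by parts (boundary term plus one more integral), an antiderivative of (-x) cos(7*pi*x/3) is -3*x*sin(7*pi*x/3)/(7*pi) - 9*cos(7*pi*x/3)/(49*pi**2); evaluating from 0 to 3: ∫_{0}^{3} (-x) cos(7*pi*x/3) dx = (9/(49*pi**2)) - (-9/(49*pi**2)) = 18/(49*pi**2).
Hence a_7 = (2/3)·(18/(49*pi**2)) = 12/(49*pi**2).

12/(49*pi**2)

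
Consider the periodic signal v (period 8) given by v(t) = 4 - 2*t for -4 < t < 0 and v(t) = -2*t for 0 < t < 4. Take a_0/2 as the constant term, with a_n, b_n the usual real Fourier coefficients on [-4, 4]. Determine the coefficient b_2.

8/pi

b_2 = 1/4 ∫_{-4}^{4} v(t) sin(pi*t/2) dt.
Split the integral at the breakpoints.
Integrating by parts (boundary term plus one more integral), an antiderivative of (4 - 2*t) sin(pi*t/2) is 4*t*cos(pi*t/2)/pi - 8*sin(pi*t/2)/pi**2 - 8*cos(pi*t/2)/pi; evaluating from -4 to 0: ∫_{-4}^{0} (4 - 2*t) sin(pi*t/2) dt = (-8/pi) - (-24/pi) = 16/pi.
Integrating by parts (boundary term plus one more integral), an antiderivative of (-2*t) sin(pi*t/2) is 4*t*cos(pi*t/2)/pi - 8*sin(pi*t/2)/pi**2; evaluating from 0 to 4: ∫_{0}^{4} (-2*t) sin(pi*t/2) dt = (16/pi) - (0) = 16/pi.
Summing the pieces and multiplying by (1/4) gives b_2 = 8/pi.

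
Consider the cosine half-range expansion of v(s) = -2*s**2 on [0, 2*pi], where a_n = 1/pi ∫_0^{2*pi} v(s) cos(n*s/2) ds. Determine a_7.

a_7 = 1/pi ∫_0^{2*pi} (-2*s**2) cos(7*s/2) ds.
Integrating by parts twice (tabular method), an antiderivative of (-2*s**2) cos(7*s/2) is -4*s**2*sin(7*s/2)/7 - 16*s*cos(7*s/2)/49 + 32*sin(7*s/2)/343; evaluating from 0 to 2*pi: ∫_{0}^{2*pi} (-2*s**2) cos(7*s/2) ds = (32*pi/49) - (0) = 32*pi/49.
Hence a_7 = (1/pi)·(32*pi/49) = 32/49.

32/49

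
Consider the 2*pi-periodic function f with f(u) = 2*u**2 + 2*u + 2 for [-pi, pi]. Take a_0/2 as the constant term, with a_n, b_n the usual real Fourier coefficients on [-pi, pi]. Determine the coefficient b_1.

b_1 = 1/pi ∫_{-pi}^{pi} f(u) sin(u) du.
Integrating by parts twice (tabular method), an antiderivative of (2*u**2 + 2*u + 2) sin(u) is -2*u**2*cos(u) + 4*u*sin(u) - 2*u*cos(u) + 2*sin(u) + 2*cos(u); evaluating from -pi to pi: ∫_{-pi}^{pi} (2*u**2 + 2*u + 2) sin(u) du = (-2 + 2*pi + 2*pi**2) - (-2*pi - 2 + 2*pi**2) = 4*pi.
Hence b_1 = (1/pi)·(4*pi) = 4.

4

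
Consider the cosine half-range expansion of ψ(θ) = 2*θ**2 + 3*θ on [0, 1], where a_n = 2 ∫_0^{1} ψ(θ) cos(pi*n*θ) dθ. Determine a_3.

-20/(9*pi**2)

a_3 = 2 ∫_0^{1} (2*θ**2 + 3*θ) cos(3*pi*θ) dθ.
Integrating by parts twice (tabular method), an antiderivative of (2*θ**2 + 3*θ) cos(3*pi*θ) is 2*θ**2*sin(3*pi*θ)/(3*pi) + θ*sin(3*pi*θ)/pi + 4*θ*cos(3*pi*θ)/(9*pi**2) - 4*sin(3*pi*θ)/(27*pi**3) + cos(3*pi*θ)/(3*pi**2); evaluating from 0 to 1: ∫_{0}^{1} (2*θ**2 + 3*θ) cos(3*pi*θ) dθ = (-7/(9*pi**2)) - (1/(3*pi**2)) = -10/(9*pi**2).
Hence a_3 = 2·(-10/(9*pi**2)) = -20/(9*pi**2).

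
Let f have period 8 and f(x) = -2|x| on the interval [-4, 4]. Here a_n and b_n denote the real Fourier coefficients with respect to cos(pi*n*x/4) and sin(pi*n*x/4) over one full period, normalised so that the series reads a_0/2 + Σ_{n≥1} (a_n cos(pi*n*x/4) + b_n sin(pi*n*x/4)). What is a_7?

32/(49*pi**2)

a_7 = 1/4 ∫_{-4}^{4} f(x) cos(7*pi*x/4) dx.
f is even and cos(7*pi*x/4) is even, so the integrand is even and a_7 = 1/2 ∫_0^{4} f(x) cos(7*pi*x/4) dx.
Integrating by parts (boundary term plus one more integral), an antiderivative of (-2*x) cos(7*pi*x/4) is -8*x*sin(7*pi*x/4)/(7*pi) - 32*cos(7*pi*x/4)/(49*pi**2); evaluating from 0 to 4: ∫_{0}^{4} (-2*x) cos(7*pi*x/4) dx = (32/(49*pi**2)) - (-32/(49*pi**2)) = 64/(49*pi**2).
Hence a_7 = (1/2)·(64/(49*pi**2)) = 32/(49*pi**2).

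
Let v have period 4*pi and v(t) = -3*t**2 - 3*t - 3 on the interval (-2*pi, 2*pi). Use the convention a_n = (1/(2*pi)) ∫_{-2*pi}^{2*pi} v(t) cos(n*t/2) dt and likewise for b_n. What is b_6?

2

b_6 = (1/(2*pi)) ∫_{-2*pi}^{2*pi} v(t) sin(3*t) dt.
Integrating by parts twice (tabular method), an antiderivative of (-3*t**2 - 3*t - 3) sin(3*t) is t**2*cos(3*t) - 2*t*sin(3*t)/3 + t*cos(3*t) - sin(3*t)/3 + 7*cos(3*t)/9; evaluating from -2*pi to 2*pi: ∫_{-2*pi}^{2*pi} (-3*t**2 - 3*t - 3) sin(3*t) dt = (7/9 + 2*pi + 4*pi**2) - (-2*pi + 7/9 + 4*pi**2) = 4*pi.
Hence b_6 = (1/(2*pi))·(4*pi) = 2.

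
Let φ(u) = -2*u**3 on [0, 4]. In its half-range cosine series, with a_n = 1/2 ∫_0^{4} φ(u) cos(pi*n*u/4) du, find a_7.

768*(-4 + 49*pi**2)/(2401*pi**4)

a_7 = 1/2 ∫_0^{4} (-2*u**3) cos(7*pi*u/4) du.
Integrating by parts three times (tabular method), an antiderivative of (-2*u**3) cos(7*pi*u/4) is -8*u**3*sin(7*pi*u/4)/(7*pi) - 96*u**2*cos(7*pi*u/4)/(49*pi**2) + 768*u*sin(7*pi*u/4)/(343*pi**3) + 3072*cos(7*pi*u/4)/(2401*pi**4); evaluating from 0 to 4: ∫_{0}^{4} (-2*u**3) cos(7*pi*u/4) du = (1536*(-2 + 49*pi**2)/(2401*pi**4)) - (3072/(2401*pi**4)) = 1536*(-4 + 49*pi**2)/(2401*pi**4).
Hence a_7 = (1/2)·(1536*(-4 + 49*pi**2)/(2401*pi**4)) = 768*(-4 + 49*pi**2)/(2401*pi**4).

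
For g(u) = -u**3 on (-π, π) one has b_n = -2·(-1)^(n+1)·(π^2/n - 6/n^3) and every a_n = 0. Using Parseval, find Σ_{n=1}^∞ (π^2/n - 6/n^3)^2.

pi**6/14

Parseval: Σ b_n^2 = (1/π) ∫_{-π}^{π} g(u)^2 du = 2*pi**6/7.
b_n^2 = 4·(π^2/n - 6/n^3)^2, so the sum equals (2*pi**6/7)/4 = pi**6/14.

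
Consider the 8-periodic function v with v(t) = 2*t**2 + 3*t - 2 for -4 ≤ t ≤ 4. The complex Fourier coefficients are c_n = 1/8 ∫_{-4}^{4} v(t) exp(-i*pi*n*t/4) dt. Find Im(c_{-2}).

Since v is real-valued, Im(c_{-2}) = -1/8 ∫_{-4}^{4} v(t) sin(-pi*t/2) dt = b_{2}/2.
Integrating by parts twice (tabular method), an antiderivative of (2*t**2 + 3*t - 2) sin(-pi*t/2) is 4*t**2*cos(pi*t/2)/pi - 16*t*sin(pi*t/2)/pi**2 + 6*t*cos(pi*t/2)/pi - 12*sin(pi*t/2)/pi**2 - 4*cos(pi*t/2)/pi - 32*cos(pi*t/2)/pi**3; evaluating from -4 to 4: ∫_{-4}^{4} (2*t**2 + 3*t - 2) sin(-pi*t/2) dt = (-32/pi**3 + 84/pi) - (-32/pi**3 + 36/pi) = 48/pi.
Hence Im(c_{-2}) = (-1/8)·(48/pi) = -6/pi.

-6/pi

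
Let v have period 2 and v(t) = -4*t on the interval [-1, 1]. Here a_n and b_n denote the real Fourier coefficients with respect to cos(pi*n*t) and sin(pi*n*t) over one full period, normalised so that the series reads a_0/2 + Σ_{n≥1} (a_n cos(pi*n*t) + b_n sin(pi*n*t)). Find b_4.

b_4 = ∫_{-1}^{1} v(t) sin(4*pi*t) dt.
v is odd and sin(4*pi*t) is odd, so the integrand is even and b_4 = 2 ∫_0^{1} v(t) sin(4*pi*t) dt.
Integrating by parts (boundary term plus one more integral), an antiderivative of (-4*t) sin(4*pi*t) is t*cos(4*pi*t)/pi - sin(4*pi*t)/(4*pi**2); evaluating from 0 to 1: ∫_{0}^{1} (-4*t) sin(4*pi*t) dt = (1/pi) - (0) = 1/pi.
Hence b_4 = 2·(1/pi) = 2/pi.

2/pi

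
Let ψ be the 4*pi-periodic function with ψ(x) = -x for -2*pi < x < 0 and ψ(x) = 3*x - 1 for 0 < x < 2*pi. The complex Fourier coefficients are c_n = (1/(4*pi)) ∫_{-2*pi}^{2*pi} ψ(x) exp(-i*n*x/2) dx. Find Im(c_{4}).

Since ψ is real-valued, Im(c_{4}) = -(1/(4*pi)) ∫_{-2*pi}^{2*pi} ψ(x) sin(2*x) dx = -b_{4}/2.
Split the integral at the breakpoints.
Integrating by parts (boundary term plus one more integral), an antiderivative of (-x) sin(2*x) is x*cos(2*x)/2 - sin(2*x)/4; evaluating from -2*pi to 0: ∫_{-2*pi}^{0} (-x) sin(2*x) dx = (0) - (-pi) = pi.
Integrating by parts (boundary term plus one more integral), an antiderivative of (3*x - 1) sin(2*x) is -3*x*cos(2*x)/2 + 3*sin(2*x)/4 + cos(2*x)/2; evaluating from 0 to 2*pi: ∫_{0}^{2*pi} (3*x - 1) sin(2*x) dx = (1/2 - 3*pi) - (1/2) = -3*pi.
So ∫_{-2*pi}^{2*pi} ψ(x) sin(2*x) dx = -2*pi.
Hence Im(c_{4}) = (-1/(4*pi))·(-2*pi) = 1/2.

1/2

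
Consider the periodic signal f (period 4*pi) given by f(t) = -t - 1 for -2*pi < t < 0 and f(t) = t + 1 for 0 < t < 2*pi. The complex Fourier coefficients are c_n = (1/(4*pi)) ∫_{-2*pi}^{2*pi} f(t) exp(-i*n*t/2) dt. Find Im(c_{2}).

0

Since f is real-valued, Im(c_{2}) = -(1/(4*pi)) ∫_{-2*pi}^{2*pi} f(t) sin(t) dt = -b_{2}/2.
Split the integral at the breakpoints.
Integrating by parts (boundary term plus one more integral), an antiderivative of (-t - 1) sin(t) is t*cos(t) - sin(t) + cos(t); evaluating from -2*pi to 0: ∫_{-2*pi}^{0} (-t - 1) sin(t) dt = (1) - (1 - 2*pi) = 2*pi.
Integrating by parts (boundary term plus one more integral), an antiderivative of (t + 1) sin(t) is -t*cos(t) + sin(t) - cos(t); evaluating from 0 to 2*pi: ∫_{0}^{2*pi} (t + 1) sin(t) dt = (-2*pi - 1) - (-1) = -2*pi.
So ∫_{-2*pi}^{2*pi} f(t) sin(t) dt = 0.
Hence Im(c_{2}) = (-1/(4*pi))·(0) = 0.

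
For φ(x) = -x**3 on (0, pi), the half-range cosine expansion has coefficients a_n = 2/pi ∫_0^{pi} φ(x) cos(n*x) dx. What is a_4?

a_4 = 2/pi ∫_0^{pi} (-x**3) cos(4*x) dx.
Integrating by parts three times (tabular method), an antiderivative of (-x**3) cos(4*x) is -x**3*sin(4*x)/4 - 3*x**2*cos(4*x)/16 + 3*x*sin(4*x)/32 + 3*cos(4*x)/128; evaluating from 0 to pi: ∫_{0}^{pi} (-x**3) cos(4*x) dx = (3/128 - 3*pi**2/16) - (3/128) = -3*pi**2/16.
Hence a_4 = (2/pi)·(-3*pi**2/16) = -3*pi/8.

-3*pi/8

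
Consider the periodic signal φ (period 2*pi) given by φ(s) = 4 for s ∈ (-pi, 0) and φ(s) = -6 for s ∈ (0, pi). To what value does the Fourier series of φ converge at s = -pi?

s = -pi differs from s = pi by -1 full period(s), and the series is 2*pi-periodic.
At s = pi the one-sided limits are φ(pi^-) = -6 and φ(pi^+) = 4.
By Dirichlet's theorem the series converges to their average, [(-6) + (4)]/2 = -1.

-1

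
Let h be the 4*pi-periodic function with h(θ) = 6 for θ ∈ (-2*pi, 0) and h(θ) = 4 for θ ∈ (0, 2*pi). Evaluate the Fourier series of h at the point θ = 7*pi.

θ = 7*pi differs from θ = -pi by 2 full period(s), and the series is 4*pi-periodic.
h is continuous at θ = -pi with value 6, so the series converges to 6 there.

6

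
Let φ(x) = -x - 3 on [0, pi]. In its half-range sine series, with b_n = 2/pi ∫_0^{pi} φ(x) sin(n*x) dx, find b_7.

2*(-6 - pi)/(7*pi)

b_7 = 2/pi ∫_0^{pi} (-x - 3) sin(7*x) dx.
Integrating by parts (boundary term plus one more integral), an antiderivative of (-x - 3) sin(7*x) is x*cos(7*x)/7 - sin(7*x)/49 + 3*cos(7*x)/7; evaluating from 0 to pi: ∫_{0}^{pi} (-x - 3) sin(7*x) dx = (-pi/7 - 3/7) - (3/7) = -6/7 - pi/7.
Hence b_7 = (2/pi)·(-6/7 - pi/7) = 2*(-6 - pi)/(7*pi).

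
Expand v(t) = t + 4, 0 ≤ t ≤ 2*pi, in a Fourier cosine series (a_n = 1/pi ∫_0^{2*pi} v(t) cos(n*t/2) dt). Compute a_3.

-8/(9*pi)

a_3 = 1/pi ∫_0^{2*pi} (t + 4) cos(3*t/2) dt.
Integrating by parts (boundary term plus one more integral), an antiderivative of (t + 4) cos(3*t/2) is 2*t*sin(3*t/2)/3 + 8*sin(3*t/2)/3 + 4*cos(3*t/2)/9; evaluating from 0 to 2*pi: ∫_{0}^{2*pi} (t + 4) cos(3*t/2) dt = (-4/9) - (4/9) = -8/9.
Hence a_3 = (1/pi)·(-8/9) = -8/(9*pi).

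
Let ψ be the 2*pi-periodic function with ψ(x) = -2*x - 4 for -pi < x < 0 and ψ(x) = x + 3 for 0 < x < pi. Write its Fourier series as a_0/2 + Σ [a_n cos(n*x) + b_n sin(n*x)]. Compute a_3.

a_3 = 1/pi ∫_{-pi}^{pi} ψ(x) cos(3*x) dx.
Split the integral at the breakpoints.
Integrating by parts (boundary term plus one more integral), an antiderivative of (-2*x - 4) cos(3*x) is -2*x*sin(3*x)/3 - 4*sin(3*x)/3 - 2*cos(3*x)/9; evaluating from -pi to 0: ∫_{-pi}^{0} (-2*x - 4) cos(3*x) dx = (-2/9) - (2/9) = -4/9.
Integrating by parts (boundary term plus one more integral), an antiderivative of (x + 3) cos(3*x) is x*sin(3*x)/3 + sin(3*x) + cos(3*x)/9; evaluating from 0 to pi: ∫_{0}^{pi} (x + 3) cos(3*x) dx = (-1/9) - (1/9) = -2/9.
Summing the pieces and multiplying by (1/pi) gives a_3 = -2/(3*pi).

-2/(3*pi)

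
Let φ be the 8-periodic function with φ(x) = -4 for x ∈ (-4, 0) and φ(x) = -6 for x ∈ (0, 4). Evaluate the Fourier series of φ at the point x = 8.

-5

x = 8 differs from x = 0 by 1 full period(s), and the series is 8-periodic.
At x = 0 the one-sided limits are φ(0^-) = -4 and φ(0^+) = -6.
By Dirichlet's theorem the series converges to their average, [(-4) + (-6)]/2 = -5.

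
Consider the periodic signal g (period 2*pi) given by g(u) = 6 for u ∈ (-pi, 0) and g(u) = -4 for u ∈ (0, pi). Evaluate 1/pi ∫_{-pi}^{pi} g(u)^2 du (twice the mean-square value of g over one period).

1/pi ∫_{-pi}^{pi} g(u)^2 du = 1/pi · (52*pi) = 52.

52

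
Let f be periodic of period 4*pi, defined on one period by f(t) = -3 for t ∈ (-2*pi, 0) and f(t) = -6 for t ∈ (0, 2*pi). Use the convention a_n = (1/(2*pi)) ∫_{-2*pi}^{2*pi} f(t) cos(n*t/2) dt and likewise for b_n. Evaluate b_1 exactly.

-6/pi

b_1 = (1/(2*pi)) ∫_{-2*pi}^{2*pi} f(t) sin(t/2) dt.
Split the integral at the breakpoints.
Directly, an antiderivative of (-3) sin(t/2) is 6*cos(t/2); evaluating from -2*pi to 0: ∫_{-2*pi}^{0} (-3) sin(t/2) dt = (6) - (-6) = 12.
Directly, an antiderivative of (-6) sin(t/2) is 12*cos(t/2); evaluating from 0 to 2*pi: ∫_{0}^{2*pi} (-6) sin(t/2) dt = (-12) - (12) = -24.
Summing the pieces and multiplying by (1/(2*pi)) gives b_1 = -6/pi.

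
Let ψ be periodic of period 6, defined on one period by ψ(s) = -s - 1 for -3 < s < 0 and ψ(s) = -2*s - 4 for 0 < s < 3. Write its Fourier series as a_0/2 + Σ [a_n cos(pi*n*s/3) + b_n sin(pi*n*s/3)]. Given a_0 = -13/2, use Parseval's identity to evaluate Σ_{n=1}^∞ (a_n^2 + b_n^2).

255/8

Parseval: a_0^2/2 + Σ_{n≥1} (a_n^2+b_n^2) = 1/3 ∫_{-3}^{3} ψ(s)^2 ds = 53.
Subtract a_0^2/2 = 169/8: Σ (a_n^2+b_n^2) = 255/8.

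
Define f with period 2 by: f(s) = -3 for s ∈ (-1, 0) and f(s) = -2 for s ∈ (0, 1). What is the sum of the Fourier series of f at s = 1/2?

-2

f is continuous at s = 1/2 with value -2, so the series converges to -2 there.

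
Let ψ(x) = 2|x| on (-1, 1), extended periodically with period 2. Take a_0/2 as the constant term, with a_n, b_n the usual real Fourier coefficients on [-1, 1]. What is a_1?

a_1 = ∫_{-1}^{1} ψ(x) cos(pi*x) dx.
ψ is even and cos(pi*x) is even, so the integrand is even and a_1 = 2 ∫_0^{1} ψ(x) cos(pi*x) dx.
Integrating by parts (boundary term plus one more integral), an antiderivative of (2*x) cos(pi*x) is 2*x*sin(pi*x)/pi + 2*cos(pi*x)/pi**2; evaluating from 0 to 1: ∫_{0}^{1} (2*x) cos(pi*x) dx = (-2/pi**2) - (2/pi**2) = -4/pi**2.
Hence a_1 = 2·(-4/pi**2) = -8/pi**2.

-8/pi**2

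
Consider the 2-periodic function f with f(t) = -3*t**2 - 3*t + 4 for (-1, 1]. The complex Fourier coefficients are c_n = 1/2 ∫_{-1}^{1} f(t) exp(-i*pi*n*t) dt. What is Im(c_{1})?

3/pi

Since f is real-valued, Im(c_{1}) = -1/2 ∫_{-1}^{1} f(t) sin(pi*t) dt = -b_{1}/2.
Integrating by parts twice (tabular method), an antiderivative of (-3*t**2 - 3*t + 4) sin(pi*t) is 3*t**2*cos(pi*t)/pi - 6*t*sin(pi*t)/pi**2 + 3*t*cos(pi*t)/pi - 3*sin(pi*t)/pi**2 - 4*cos(pi*t)/pi - 6*cos(pi*t)/pi**3; evaluating from -1 to 1: ∫_{-1}^{1} (-3*t**2 - 3*t + 4) sin(pi*t) dt = (-2/pi + 6/pi**3) - (6/pi**3 + 4/pi) = -6/pi.
Hence Im(c_{1}) = (-1/2)·(-6/pi) = 3/pi.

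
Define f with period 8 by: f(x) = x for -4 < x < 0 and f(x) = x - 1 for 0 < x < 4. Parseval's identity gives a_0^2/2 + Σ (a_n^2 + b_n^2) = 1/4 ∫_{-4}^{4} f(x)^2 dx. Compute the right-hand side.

23/3

1/4 ∫_{-4}^{4} f(x)^2 dx = 1/4 · (92/3) = 23/3.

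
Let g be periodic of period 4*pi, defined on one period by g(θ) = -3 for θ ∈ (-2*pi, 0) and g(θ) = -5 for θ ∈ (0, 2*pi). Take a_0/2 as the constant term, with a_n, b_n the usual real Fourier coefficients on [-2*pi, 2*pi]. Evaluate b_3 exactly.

-4/(3*pi)

b_3 = (1/(2*pi)) ∫_{-2*pi}^{2*pi} g(θ) sin(3*θ/2) dθ.
Split the integral at the breakpoints.
Directly, an antiderivative of (-3) sin(3*θ/2) is 2*cos(3*θ/2); evaluating from -2*pi to 0: ∫_{-2*pi}^{0} (-3) sin(3*θ/2) dθ = (2) - (-2) = 4.
Directly, an antiderivative of (-5) sin(3*θ/2) is 10*cos(3*θ/2)/3; evaluating from 0 to 2*pi: ∫_{0}^{2*pi} (-5) sin(3*θ/2) dθ = (-10/3) - (10/3) = -20/3.
Summing the pieces and multiplying by (1/(2*pi)) gives b_3 = -4/(3*pi).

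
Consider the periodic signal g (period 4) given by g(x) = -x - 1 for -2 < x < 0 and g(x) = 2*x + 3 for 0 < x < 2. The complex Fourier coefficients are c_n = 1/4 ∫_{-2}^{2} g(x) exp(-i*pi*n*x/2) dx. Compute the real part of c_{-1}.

Since g is real-valued, Re(c_{-1}) = 1/4 ∫_{-2}^{2} g(x) cos(-pi*x/2) dx = a_{1}/2.
Split the integral at the breakpoints.
Integrating by parts (boundary term plus one more integral), an antiderivative of (-x - 1) cos(-pi*x/2) is -2*x*sin(pi*x/2)/pi - 2*sin(pi*x/2)/pi - 4*cos(pi*x/2)/pi**2; evaluating from -2 to 0: ∫_{-2}^{0} (-x - 1) cos(-pi*x/2) dx = (-4/pi**2) - (4/pi**2) = -8/pi**2.
Integrating by parts (boundary term plus one more integral), an antiderivative of (2*x + 3) cos(-pi*x/2) is 4*x*sin(pi*x/2)/pi + 6*sin(pi*x/2)/pi + 8*cos(pi*x/2)/pi**2; evaluating from 0 to 2: ∫_{0}^{2} (2*x + 3) cos(-pi*x/2) dx = (-8/pi**2) - (8/pi**2) = -16/pi**2.
So ∫_{-2}^{2} g(x) cos(-pi*x/2) dx = -24/pi**2.
Hence Re(c_{-1}) = (1/4)·(-24/pi**2) = -6/pi**2.

-6/pi**2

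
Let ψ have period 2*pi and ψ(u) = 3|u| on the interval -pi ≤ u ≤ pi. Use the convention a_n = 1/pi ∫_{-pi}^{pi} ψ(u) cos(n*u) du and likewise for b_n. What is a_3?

a_3 = 1/pi ∫_{-pi}^{pi} ψ(u) cos(3*u) du.
ψ is even and cos(3*u) is even, so the integrand is even and a_3 = 2/pi ∫_0^{pi} ψ(u) cos(3*u) du.
Integrating by parts (boundary term plus one more integral), an antiderivative of (3*u) cos(3*u) is u*sin(3*u) + cos(3*u)/3; evaluating from 0 to pi: ∫_{0}^{pi} (3*u) cos(3*u) du = (-1/3) - (1/3) = -2/3.
Hence a_3 = (2/pi)·(-2/3) = -4/(3*pi).

-4/(3*pi)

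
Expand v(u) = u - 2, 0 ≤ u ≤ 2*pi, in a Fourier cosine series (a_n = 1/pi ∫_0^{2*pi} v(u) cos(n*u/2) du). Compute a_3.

a_3 = 1/pi ∫_0^{2*pi} (u - 2) cos(3*u/2) du.
Integrating by parts (boundary term plus one more integral), an antiderivative of (u - 2) cos(3*u/2) is 2*u*sin(3*u/2)/3 - 4*sin(3*u/2)/3 + 4*cos(3*u/2)/9; evaluating from 0 to 2*pi: ∫_{0}^{2*pi} (u - 2) cos(3*u/2) du = (-4/9) - (4/9) = -8/9.
Hence a_3 = (1/pi)·(-8/9) = -8/(9*pi).

-8/(9*pi)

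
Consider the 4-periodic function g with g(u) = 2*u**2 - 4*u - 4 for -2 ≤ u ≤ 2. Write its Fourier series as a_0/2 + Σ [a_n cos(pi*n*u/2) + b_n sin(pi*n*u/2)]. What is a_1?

a_1 = 1/2 ∫_{-2}^{2} g(u) cos(pi*u/2) du.
Integrating by parts twice (tabular method), an antiderivative of (2*u**2 - 4*u - 4) cos(pi*u/2) is 4*u**2*sin(pi*u/2)/pi - 8*u*sin(pi*u/2)/pi + 16*u*cos(pi*u/2)/pi**2 - 8*sin(pi*u/2)/pi - 32*sin(pi*u/2)/pi**3 - 16*cos(pi*u/2)/pi**2; evaluating from -2 to 2: ∫_{-2}^{2} (2*u**2 - 4*u - 4) cos(pi*u/2) du = (-16/pi**2) - (48/pi**2) = -64/pi**2.
Hence a_1 = (1/2)·(-64/pi**2) = -32/pi**2.

-32/pi**2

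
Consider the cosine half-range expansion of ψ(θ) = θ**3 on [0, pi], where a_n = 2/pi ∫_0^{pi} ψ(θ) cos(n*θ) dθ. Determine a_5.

6*(4 - 25*pi**2)/(625*pi)

a_5 = 2/pi ∫_0^{pi} (θ**3) cos(5*θ) dθ.
Integrating by parts three times (tabular method), an antiderivative of (θ**3) cos(5*θ) is θ**3*sin(5*θ)/5 + 3*θ**2*cos(5*θ)/25 - 6*θ*sin(5*θ)/125 - 6*cos(5*θ)/625; evaluating from 0 to pi: ∫_{0}^{pi} (θ**3) cos(5*θ) dθ = (6/625 - 3*pi**2/25) - (-6/625) = 12/625 - 3*pi**2/25.
Hence a_5 = (2/pi)·(12/625 - 3*pi**2/25) = 6*(4 - 25*pi**2)/(625*pi).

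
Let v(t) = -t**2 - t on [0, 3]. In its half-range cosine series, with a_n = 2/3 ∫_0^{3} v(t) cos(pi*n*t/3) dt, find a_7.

a_7 = 2/3 ∫_0^{3} (-t**2 - t) cos(7*pi*t/3) dt.
Integrating by parts twice (tabular method), an antiderivative of (-t**2 - t) cos(7*pi*t/3) is -3*t**2*sin(7*pi*t/3)/(7*pi) - 3*t*sin(7*pi*t/3)/(7*pi) - 18*t*cos(7*pi*t/3)/(49*pi**2) + 54*sin(7*pi*t/3)/(343*pi**3) - 9*cos(7*pi*t/3)/(49*pi**2); evaluating from 0 to 3: ∫_{0}^{3} (-t**2 - t) cos(7*pi*t/3) dt = (9/(7*pi**2)) - (-9/(49*pi**2)) = 72/(49*pi**2).
Hence a_7 = (2/3)·(72/(49*pi**2)) = 48/(49*pi**2).

48/(49*pi**2)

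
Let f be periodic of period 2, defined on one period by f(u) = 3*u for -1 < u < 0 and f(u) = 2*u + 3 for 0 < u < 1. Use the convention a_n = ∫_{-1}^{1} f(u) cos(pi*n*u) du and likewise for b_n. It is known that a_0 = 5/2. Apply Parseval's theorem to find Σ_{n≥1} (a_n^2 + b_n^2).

389/24

Parseval: a_0^2/2 + Σ_{n≥1} (a_n^2+b_n^2) = ∫_{-1}^{1} f(u)^2 du = 58/3.
Subtract a_0^2/2 = 25/8: Σ (a_n^2+b_n^2) = 389/24.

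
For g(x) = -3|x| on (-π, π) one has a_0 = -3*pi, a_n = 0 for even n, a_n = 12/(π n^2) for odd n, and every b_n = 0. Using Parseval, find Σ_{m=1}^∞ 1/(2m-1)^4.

Parseval: a_0^2/2 + Σ a_n^2 = (1/π) ∫_{-π}^{π} g(x)^2 dx = 6*pi**2.
Subtract a_0^2/2 = 9*pi**2/2: Σ a_n^2 = 3*pi**2/2.
Only odd n contribute, with a_n^2 = 144/(π^2 n^4), so Σ_{m≥1} 1/(2m-1)^4 = π^2·(3*pi**2/2)/144 = pi**4/96.

pi**4/96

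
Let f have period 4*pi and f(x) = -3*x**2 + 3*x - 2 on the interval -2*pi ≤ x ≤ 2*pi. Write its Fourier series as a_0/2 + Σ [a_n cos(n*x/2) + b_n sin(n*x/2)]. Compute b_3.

4

b_3 = (1/(2*pi)) ∫_{-2*pi}^{2*pi} f(x) sin(3*x/2) dx.
Integrating by parts twice (tabular method), an antiderivative of (-3*x**2 + 3*x - 2) sin(3*x/2) is 2*x**2*cos(3*x/2) - 8*x*sin(3*x/2)/3 - 2*x*cos(3*x/2) + 4*sin(3*x/2)/3 - 4*cos(3*x/2)/9; evaluating from -2*pi to 2*pi: ∫_{-2*pi}^{2*pi} (-3*x**2 + 3*x - 2) sin(3*x/2) dx = (-8*pi**2 + 4/9 + 4*pi) - (-8*pi**2 - 4*pi + 4/9) = 8*pi.
Hence b_3 = (1/(2*pi))·(8*pi) = 4.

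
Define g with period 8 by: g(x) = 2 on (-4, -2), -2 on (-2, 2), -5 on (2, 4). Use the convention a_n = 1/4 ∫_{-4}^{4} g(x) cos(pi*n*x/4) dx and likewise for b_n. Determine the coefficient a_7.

a_7 = 1/4 ∫_{-4}^{4} g(x) cos(7*pi*x/4) dx.
Split the integral at the breakpoints.
Directly, an antiderivative of (2) cos(7*pi*x/4) is 8*sin(7*pi*x/4)/(7*pi); evaluating from -4 to -2: ∫_{-4}^{-2} (2) cos(7*pi*x/4) dx = (8/(7*pi)) - (0) = 8/(7*pi).
Directly, an antiderivative of (-2) cos(7*pi*x/4) is -8*sin(7*pi*x/4)/(7*pi); evaluating from -2 to 2: ∫_{-2}^{2} (-2) cos(7*pi*x/4) dx = (8/(7*pi)) - (-8/(7*pi)) = 16/(7*pi).
Directly, an antiderivative of (-5) cos(7*pi*x/4) is -20*sin(7*pi*x/4)/(7*pi); evaluating from 2 to 4: ∫_{2}^{4} (-5) cos(7*pi*x/4) dx = (0) - (20/(7*pi)) = -20/(7*pi).
Summing the pieces and multiplying by (1/4) gives a_7 = 1/(7*pi).

1/(7*pi)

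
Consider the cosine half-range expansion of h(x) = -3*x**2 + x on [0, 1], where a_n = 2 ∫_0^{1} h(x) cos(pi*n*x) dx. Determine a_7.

8/(49*pi**2)

a_7 = 2 ∫_0^{1} (-3*x**2 + x) cos(7*pi*x) dx.
Integrating by parts twice (tabular method), an antiderivative of (-3*x**2 + x) cos(7*pi*x) is -3*x**2*sin(7*pi*x)/(7*pi) + x*sin(7*pi*x)/(7*pi) - 6*x*cos(7*pi*x)/(49*pi**2) + 6*sin(7*pi*x)/(343*pi**3) + cos(7*pi*x)/(49*pi**2); evaluating from 0 to 1: ∫_{0}^{1} (-3*x**2 + x) cos(7*pi*x) dx = (5/(49*pi**2)) - (1/(49*pi**2)) = 4/(49*pi**2).
Hence a_7 = 2·(4/(49*pi**2)) = 8/(49*pi**2).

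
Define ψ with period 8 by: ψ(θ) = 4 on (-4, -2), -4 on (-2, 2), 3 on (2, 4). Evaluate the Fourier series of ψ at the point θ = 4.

At θ = 4 the one-sided limits are ψ(4^-) = 3 and ψ(4^+) = 4.
By Dirichlet's theorem the series converges to their average, [(3) + (4)]/2 = 7/2.

7/2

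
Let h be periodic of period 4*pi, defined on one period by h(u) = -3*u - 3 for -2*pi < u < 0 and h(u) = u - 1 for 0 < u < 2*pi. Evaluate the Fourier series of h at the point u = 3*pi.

u = 3*pi differs from u = -pi by 1 full period(s), and the series is 4*pi-periodic.
h is continuous at u = -pi with value -3 + 3*pi, so the series converges to -3 + 3*pi there.

-3 + 3*pi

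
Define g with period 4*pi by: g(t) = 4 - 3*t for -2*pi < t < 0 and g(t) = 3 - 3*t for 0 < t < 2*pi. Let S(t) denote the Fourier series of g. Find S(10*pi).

t = 10*pi differs from t = 2*pi by 2 full period(s), and the series is 4*pi-periodic.
At t = 2*pi the one-sided limits are g(2*pi^-) = 3 - 6*pi and g(2*pi^+) = 4 + 6*pi.
By Dirichlet's theorem the series converges to their average, [(3 - 6*pi) + (4 + 6*pi)]/2 = 7/2.

7/2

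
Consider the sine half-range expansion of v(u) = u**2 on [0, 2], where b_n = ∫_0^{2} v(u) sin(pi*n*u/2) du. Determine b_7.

8*(-4 + 49*pi**2)/(343*pi**3)

b_7 = ∫_0^{2} (u**2) sin(7*pi*u/2) du.
Integrating by parts twice (tabular method), an antiderivative of (u**2) sin(7*pi*u/2) is -2*u**2*cos(7*pi*u/2)/(7*pi) + 8*u*sin(7*pi*u/2)/(49*pi**2) + 16*cos(7*pi*u/2)/(343*pi**3); evaluating from 0 to 2: ∫_{0}^{2} (u**2) sin(7*pi*u/2) du = (8*(-2 + 49*pi**2)/(343*pi**3)) - (16/(343*pi**3)) = 8*(-4 + 49*pi**2)/(343*pi**3).
Hence b_7 = 8*(-4 + 49*pi**2)/(343*pi**3).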